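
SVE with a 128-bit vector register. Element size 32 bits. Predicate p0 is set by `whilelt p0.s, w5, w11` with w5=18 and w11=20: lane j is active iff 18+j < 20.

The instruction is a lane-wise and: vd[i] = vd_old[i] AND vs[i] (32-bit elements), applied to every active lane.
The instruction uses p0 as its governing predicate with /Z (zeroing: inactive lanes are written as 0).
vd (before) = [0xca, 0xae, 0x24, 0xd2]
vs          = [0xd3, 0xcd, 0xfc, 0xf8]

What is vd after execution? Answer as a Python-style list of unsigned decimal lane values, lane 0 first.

128-bit reg / 32-bit elem → 4 lanes
whilelt: lane j active iff 18+j < 20 → j < 2 → 2 active
  i=0: and(0xca,0xd3) → 194
  i=1: and(0xae,0xcd) → 140
  i=2: tail/zero → 0
  i=3: tail/zero → 0

vd = [194, 140, 0, 0]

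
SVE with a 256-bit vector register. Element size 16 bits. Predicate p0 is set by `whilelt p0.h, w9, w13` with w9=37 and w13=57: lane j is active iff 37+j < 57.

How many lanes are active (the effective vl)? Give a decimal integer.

lane count: 256 div 16 = 16
active while 37+j < 57, i.e. j ∈ [0,20) capped at 16 ⇒ 16

vl = 16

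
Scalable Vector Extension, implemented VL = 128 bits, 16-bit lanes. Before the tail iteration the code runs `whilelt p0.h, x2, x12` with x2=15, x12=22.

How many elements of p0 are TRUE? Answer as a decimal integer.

register lanes = 128/16 = 8
p0[j] = (15+j < 22); true for j=0..6 → 7 lanes set

vl = 7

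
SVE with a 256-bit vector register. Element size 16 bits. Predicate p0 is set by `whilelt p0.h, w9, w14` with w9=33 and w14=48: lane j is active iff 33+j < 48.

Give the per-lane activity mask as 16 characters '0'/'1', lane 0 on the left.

predicate = 1111111111111110

lane count: 256 div 16 = 16
whilelt: lane j active iff 33+j < 48 → j < 15 → 15 active
bits (lane 0 leftmost): 1111111111111110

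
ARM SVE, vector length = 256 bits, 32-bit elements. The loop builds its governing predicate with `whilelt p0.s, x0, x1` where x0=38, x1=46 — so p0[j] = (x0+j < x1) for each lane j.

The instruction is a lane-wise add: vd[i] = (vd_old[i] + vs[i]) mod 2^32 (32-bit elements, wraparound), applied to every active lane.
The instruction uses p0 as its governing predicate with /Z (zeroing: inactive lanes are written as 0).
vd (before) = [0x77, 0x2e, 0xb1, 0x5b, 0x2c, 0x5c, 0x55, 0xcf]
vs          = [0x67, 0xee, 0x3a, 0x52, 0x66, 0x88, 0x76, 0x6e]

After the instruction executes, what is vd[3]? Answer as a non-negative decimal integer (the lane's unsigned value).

vd[3] = 173

256-bit reg / 32-bit elem → 8 lanes
whilelt: lane j active iff 38+j < 46 → j < 8 → 8 active
  i=0: add(0x77,0x67) → 222
  i=1: add(0x2e,0xee) → 284
  i=2: add(0xb1,0x3a) → 235
  i=3: add(0x5b,0x52) → 173
  i=4: add(0x2c,0x66) → 146
  i=5: add(0x5c,0x88) → 228
  i=6: add(0x55,0x76) → 203
  i=7: add(0xcf,0x6e) → 317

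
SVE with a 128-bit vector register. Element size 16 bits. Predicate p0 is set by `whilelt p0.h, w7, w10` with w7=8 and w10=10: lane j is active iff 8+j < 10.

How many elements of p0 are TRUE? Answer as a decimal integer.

lane count: 128 div 16 = 8
whilelt: lane j active iff 8+j < 10 → j < 2 → 2 active

vl = 2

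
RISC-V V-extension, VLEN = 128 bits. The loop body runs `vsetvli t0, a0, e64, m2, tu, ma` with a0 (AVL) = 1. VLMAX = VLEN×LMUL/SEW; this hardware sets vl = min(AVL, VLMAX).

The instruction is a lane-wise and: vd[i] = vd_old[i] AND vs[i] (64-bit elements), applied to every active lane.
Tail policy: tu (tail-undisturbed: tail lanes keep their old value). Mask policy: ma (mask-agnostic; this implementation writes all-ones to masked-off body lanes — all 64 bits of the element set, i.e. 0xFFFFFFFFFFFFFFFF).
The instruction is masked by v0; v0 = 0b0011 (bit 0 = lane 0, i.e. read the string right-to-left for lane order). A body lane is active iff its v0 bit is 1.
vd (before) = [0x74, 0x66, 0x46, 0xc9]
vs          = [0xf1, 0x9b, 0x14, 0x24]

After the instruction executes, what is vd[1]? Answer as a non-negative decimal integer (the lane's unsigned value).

vd[1] = 102

lanes per group: 128·2/64 = 4
vl ← min(1, 4) = 1
lane  0: and(0x74,0xf1) ⇒ 0x70
lane  1: tail/keep ⇒ 0x66
lane  2: tail/keep ⇒ 0x46
lane  3: tail/keep ⇒ 0xc9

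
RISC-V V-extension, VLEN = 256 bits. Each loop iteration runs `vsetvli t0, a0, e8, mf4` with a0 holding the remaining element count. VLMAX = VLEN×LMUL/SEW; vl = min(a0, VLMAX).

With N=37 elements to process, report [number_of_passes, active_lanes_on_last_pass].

lanes per group: 256·1/4/8 = 8
N=37: ⌈37/8⌉ = 5 iters; last vl = 37 − 4×8 = 5

[iterations, last_vl] = [5, 5]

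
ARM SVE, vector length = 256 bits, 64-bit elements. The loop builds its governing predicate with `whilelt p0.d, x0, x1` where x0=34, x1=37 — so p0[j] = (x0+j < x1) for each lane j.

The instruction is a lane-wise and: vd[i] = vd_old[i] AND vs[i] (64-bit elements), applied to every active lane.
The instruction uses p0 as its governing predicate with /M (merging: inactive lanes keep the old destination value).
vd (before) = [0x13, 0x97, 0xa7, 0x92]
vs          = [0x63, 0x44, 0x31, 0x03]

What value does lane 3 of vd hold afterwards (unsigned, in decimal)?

vd[3] = 146

register lanes = 256/64 = 4
p0[j] = (34+j < 37); true for j=0..2 → 3 lanes set
  i=0: and(0x13,0x63) → 3
  i=1: and(0x97,0x44) → 4
  i=2: and(0xa7,0x31) → 33
  i=3: tail/keep → 146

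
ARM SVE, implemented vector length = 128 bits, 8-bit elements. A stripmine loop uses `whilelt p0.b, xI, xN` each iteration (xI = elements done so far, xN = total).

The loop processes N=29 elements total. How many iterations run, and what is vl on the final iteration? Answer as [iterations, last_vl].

[iterations, last_vl] = [2, 13]

lane count: 128 div 8 = 16
29 elements at 16/iter → 2 passes, remainder 13 on the last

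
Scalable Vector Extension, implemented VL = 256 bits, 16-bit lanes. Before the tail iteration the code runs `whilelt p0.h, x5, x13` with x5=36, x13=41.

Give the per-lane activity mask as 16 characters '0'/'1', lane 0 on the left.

register lanes = 256/16 = 16
whilelt: lane j active iff 36+j < 41 → j < 5 → 5 active
bits (lane 0 leftmost): 1111100000000000

predicate = 1111100000000000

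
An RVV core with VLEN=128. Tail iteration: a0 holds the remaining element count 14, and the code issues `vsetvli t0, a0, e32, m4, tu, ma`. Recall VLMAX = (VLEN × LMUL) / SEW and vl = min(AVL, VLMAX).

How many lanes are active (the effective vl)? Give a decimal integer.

vl = 14

VLMAX = VLEN×LMUL/SEW = 128×4/32 = 16
vl ← min(14, 16) = 14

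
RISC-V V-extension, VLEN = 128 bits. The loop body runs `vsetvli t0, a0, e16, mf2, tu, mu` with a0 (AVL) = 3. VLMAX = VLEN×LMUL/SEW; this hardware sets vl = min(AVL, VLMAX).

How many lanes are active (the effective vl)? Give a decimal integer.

vl = 3

lanes per group: 128·1/2/16 = 4
vl = min(AVL, VLMAX) = min(3, 4) = 3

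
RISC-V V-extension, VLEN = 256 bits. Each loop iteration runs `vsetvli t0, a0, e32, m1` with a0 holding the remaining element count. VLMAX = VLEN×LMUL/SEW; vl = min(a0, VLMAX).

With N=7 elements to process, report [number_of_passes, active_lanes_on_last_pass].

VLMAX = (256 × 1) / 32 = 8 lanes
N=7: ⌈7/8⌉ = 1 iters; last vl = 7 − 0×8 = 7

[iterations, last_vl] = [1, 7]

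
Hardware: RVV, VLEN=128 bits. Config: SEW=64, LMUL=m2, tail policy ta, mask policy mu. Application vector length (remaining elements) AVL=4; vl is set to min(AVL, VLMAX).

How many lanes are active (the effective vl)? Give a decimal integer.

lanes per group: 128·2/64 = 4
AVL=4 ≤ VLMAX=4, so vl = 4

vl = 4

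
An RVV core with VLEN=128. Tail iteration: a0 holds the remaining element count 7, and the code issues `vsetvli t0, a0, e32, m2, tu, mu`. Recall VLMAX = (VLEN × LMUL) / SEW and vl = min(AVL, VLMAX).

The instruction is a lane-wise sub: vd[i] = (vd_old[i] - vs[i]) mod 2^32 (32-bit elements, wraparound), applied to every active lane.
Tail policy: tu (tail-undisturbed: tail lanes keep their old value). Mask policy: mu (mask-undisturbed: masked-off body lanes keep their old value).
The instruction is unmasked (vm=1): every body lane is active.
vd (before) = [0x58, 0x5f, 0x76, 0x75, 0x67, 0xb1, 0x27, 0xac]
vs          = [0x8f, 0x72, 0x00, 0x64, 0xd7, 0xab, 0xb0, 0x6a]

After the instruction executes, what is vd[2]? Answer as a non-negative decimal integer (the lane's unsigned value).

vd[2] = 118

lanes per group: 128·2/32 = 8
AVL=7 ≤ VLMAX=8, so vl = 7
  i=0: sub(0x58,0x8f) → 4294967241
  i=1: sub(0x5f,0x72) → 4294967277
  i=2: sub(0x76,0x00) → 118
  i=3: sub(0x75,0x64) → 17
  i=4: sub(0x67,0xd7) → 4294967184
  i=5: sub(0xb1,0xab) → 6
  i=6: sub(0x27,0xb0) → 4294967159
  i=7: tail/keep → 172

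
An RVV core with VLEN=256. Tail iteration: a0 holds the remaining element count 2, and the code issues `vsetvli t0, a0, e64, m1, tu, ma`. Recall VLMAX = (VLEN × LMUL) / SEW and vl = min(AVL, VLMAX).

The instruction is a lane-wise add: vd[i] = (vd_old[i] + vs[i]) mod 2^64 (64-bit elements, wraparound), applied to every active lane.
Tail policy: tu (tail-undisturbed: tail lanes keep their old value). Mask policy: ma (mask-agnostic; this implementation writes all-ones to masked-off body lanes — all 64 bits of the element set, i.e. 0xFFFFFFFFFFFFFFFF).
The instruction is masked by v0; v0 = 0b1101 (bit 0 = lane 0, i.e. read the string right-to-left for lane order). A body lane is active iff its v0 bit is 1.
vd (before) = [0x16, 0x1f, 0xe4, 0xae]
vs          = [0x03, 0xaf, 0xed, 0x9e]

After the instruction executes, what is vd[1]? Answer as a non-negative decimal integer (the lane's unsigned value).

lanes per group: 256·1/64 = 4
vl = min(AVL, VLMAX) = min(2, 4) = 2
vd[0] add(0x16,0x03) -> 0x19
vd[1] mask-off/ones -> 0xffffffffffffffff
vd[2] tail/keep -> 0xe4
vd[3] tail/keep -> 0xae

vd[1] = 18446744073709551615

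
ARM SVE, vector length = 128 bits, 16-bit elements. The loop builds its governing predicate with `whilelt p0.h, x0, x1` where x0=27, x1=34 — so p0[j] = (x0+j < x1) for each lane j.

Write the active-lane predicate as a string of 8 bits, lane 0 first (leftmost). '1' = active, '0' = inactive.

predicate = 11111110

lane count: 128 div 16 = 8
whilelt: lane j active iff 27+j < 34 → j < 7 → 7 active
bits (lane 0 leftmost): 11111110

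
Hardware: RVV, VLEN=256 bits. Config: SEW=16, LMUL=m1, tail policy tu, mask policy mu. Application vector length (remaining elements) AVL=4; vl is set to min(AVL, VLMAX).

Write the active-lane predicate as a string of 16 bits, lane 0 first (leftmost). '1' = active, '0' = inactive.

VLMAX = (256 × 1) / 16 = 16 lanes
AVL=4 ≤ VLMAX=16, so vl = 4
bits (lane 0 leftmost): 1111000000000000

predicate = 1111000000000000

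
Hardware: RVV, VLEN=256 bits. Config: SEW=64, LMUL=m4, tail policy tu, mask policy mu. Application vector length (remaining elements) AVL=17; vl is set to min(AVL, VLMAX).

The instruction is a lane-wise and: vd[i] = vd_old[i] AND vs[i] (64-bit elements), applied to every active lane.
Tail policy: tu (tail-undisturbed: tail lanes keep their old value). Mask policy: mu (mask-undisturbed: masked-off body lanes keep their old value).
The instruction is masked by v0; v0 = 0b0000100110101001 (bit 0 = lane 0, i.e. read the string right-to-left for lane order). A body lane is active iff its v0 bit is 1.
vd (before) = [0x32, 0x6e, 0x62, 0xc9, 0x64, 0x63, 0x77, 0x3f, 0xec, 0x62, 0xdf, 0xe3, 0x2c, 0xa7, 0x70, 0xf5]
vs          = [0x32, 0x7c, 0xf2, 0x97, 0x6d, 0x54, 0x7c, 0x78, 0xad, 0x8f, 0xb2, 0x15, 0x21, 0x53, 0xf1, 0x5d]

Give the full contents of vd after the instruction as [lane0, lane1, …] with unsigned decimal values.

vd = [50, 110, 98, 129, 100, 64, 119, 56, 172, 98, 223, 1, 44, 167, 112, 245]

VLMAX = (256 × 4) / 64 = 16 lanes
vl = min(AVL, VLMAX) = min(17, 16) = 16
[0] and(0x32,0x32) = 0x32
[1] mask-off/keep = 0x6e
[2] mask-off/keep = 0x62
[3] and(0xc9,0x97) = 0x81
[4] mask-off/keep = 0x64
[5] and(0x63,0x54) = 0x40
[6] mask-off/keep = 0x77
[7] and(0x3f,0x78) = 0x38
[8] and(0xec,0xad) = 0xac
[9] mask-off/keep = 0x62
[10] mask-off/keep = 0xdf
[11] and(0xe3,0x15) = 0x01
[12] mask-off/keep = 0x2c
[13] mask-off/keep = 0xa7
[14] mask-off/keep = 0x70
[15] mask-off/keep = 0xf5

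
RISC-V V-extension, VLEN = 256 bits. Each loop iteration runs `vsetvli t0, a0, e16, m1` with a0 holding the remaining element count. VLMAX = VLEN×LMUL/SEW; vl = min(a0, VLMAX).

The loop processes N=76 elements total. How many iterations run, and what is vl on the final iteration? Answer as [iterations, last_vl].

lanes per group: 256·1/16 = 16
N=76: ⌈76/16⌉ = 5 iters; last vl = 76 − 4×16 = 12

[iterations, last_vl] = [5, 12]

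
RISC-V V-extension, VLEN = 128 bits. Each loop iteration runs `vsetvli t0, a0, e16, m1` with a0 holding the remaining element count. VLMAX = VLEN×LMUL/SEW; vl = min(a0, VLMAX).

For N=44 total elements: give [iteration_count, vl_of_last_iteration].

[iterations, last_vl] = [6, 4]

lanes per group: 128·1/16 = 8
N=44: ⌈44/8⌉ = 6 iters; last vl = 44 − 5×8 = 4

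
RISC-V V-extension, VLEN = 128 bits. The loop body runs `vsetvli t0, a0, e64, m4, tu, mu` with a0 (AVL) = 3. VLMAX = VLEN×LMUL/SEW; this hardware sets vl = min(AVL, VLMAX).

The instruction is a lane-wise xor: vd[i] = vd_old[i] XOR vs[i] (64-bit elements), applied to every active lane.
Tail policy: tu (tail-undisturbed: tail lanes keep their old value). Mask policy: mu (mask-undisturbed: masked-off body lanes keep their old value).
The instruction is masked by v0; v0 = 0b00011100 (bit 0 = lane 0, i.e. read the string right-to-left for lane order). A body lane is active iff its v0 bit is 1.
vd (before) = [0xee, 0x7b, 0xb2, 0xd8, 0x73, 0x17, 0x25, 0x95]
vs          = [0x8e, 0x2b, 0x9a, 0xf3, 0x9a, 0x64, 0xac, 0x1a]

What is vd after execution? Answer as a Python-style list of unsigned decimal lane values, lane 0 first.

VLMAX = VLEN×LMUL/SEW = 128×4/64 = 8
vl = min(AVL, VLMAX) = min(3, 8) = 3
  i=0: mask-off/keep → 238
  i=1: mask-off/keep → 123
  i=2: xor(0xb2,0x9a) → 40
  i=3: tail/keep → 216
  i=4: tail/keep → 115
  i=5: tail/keep → 23
  i=6: tail/keep → 37
  i=7: tail/keep → 149

vd = [238, 123, 40, 216, 115, 23, 37, 149]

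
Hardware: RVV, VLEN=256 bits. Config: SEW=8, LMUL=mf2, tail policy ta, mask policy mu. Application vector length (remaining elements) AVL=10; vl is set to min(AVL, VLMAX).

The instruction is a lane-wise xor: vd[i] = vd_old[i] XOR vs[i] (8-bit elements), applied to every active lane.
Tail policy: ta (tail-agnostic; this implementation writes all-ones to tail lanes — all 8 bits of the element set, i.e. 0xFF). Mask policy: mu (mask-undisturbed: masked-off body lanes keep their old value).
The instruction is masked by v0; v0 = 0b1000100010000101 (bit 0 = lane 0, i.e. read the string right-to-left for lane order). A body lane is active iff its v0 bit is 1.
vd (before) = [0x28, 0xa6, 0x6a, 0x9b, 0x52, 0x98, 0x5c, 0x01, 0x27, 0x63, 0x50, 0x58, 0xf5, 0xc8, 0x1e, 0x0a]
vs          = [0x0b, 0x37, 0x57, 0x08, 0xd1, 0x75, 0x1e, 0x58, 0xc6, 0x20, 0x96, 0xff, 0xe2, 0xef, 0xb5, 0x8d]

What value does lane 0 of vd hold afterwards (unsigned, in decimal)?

vd[0] = 35

lanes per group: 256·1/2/8 = 16
vl = min(AVL, VLMAX) = min(10, 16) = 10
[0] xor(0x28,0x0b) = 0x23
[1] mask-off/keep = 0xa6
[2] xor(0x6a,0x57) = 0x3d
[3] mask-off/keep = 0x9b
[4] mask-off/keep = 0x52
[5] mask-off/keep = 0x98
[6] mask-off/keep = 0x5c
[7] xor(0x01,0x58) = 0x59
[8] mask-off/keep = 0x27
[9] mask-off/keep = 0x63
[10] tail/ones = 0xff
[11] tail/ones = 0xff
[12] tail/ones = 0xff
[13] tail/ones = 0xff
[14] tail/ones = 0xff
[15] tail/ones = 0xff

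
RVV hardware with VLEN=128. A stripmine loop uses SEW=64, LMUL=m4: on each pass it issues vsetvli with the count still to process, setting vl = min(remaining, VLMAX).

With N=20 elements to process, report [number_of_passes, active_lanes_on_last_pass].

[iterations, last_vl] = [3, 4]

VLMAX = VLEN×LMUL/SEW = 128×4/64 = 8
N=20: ⌈20/8⌉ = 3 iters; last vl = 20 − 2×8 = 4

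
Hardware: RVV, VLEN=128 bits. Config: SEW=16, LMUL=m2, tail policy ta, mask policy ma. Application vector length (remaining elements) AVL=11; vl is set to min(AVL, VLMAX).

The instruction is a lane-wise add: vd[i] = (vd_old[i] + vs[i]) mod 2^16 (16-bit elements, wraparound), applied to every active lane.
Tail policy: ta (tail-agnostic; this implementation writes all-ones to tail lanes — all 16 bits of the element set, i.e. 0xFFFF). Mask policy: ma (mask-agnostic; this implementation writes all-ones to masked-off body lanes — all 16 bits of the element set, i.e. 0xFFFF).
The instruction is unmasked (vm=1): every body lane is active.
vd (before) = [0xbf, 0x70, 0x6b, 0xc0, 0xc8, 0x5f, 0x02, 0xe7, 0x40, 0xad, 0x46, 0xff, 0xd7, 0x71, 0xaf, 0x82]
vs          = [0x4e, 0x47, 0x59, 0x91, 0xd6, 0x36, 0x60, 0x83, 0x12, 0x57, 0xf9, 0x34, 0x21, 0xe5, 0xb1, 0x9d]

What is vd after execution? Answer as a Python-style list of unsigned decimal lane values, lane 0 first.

VLMAX = VLEN×LMUL/SEW = 128×2/16 = 16
AVL=11 ≤ VLMAX=16, so vl = 11
[0] add(0xbf,0x4e) = 0x10d
[1] add(0x70,0x47) = 0xb7
[2] add(0x6b,0x59) = 0xc4
[3] add(0xc0,0x91) = 0x151
[4] add(0xc8,0xd6) = 0x19e
[5] add(0x5f,0x36) = 0x95
[6] add(0x02,0x60) = 0x62
[7] add(0xe7,0x83) = 0x16a
[8] add(0x40,0x12) = 0x52
[9] add(0xad,0x57) = 0x104
[10] add(0x46,0xf9) = 0x13f
[11] tail/ones = 0xffff
[12] tail/ones = 0xffff
[13] tail/ones = 0xffff
[14] tail/ones = 0xffff
[15] tail/ones = 0xffff

vd = [269, 183, 196, 337, 414, 149, 98, 362, 82, 260, 319, 65535, 65535, 65535, 65535, 65535]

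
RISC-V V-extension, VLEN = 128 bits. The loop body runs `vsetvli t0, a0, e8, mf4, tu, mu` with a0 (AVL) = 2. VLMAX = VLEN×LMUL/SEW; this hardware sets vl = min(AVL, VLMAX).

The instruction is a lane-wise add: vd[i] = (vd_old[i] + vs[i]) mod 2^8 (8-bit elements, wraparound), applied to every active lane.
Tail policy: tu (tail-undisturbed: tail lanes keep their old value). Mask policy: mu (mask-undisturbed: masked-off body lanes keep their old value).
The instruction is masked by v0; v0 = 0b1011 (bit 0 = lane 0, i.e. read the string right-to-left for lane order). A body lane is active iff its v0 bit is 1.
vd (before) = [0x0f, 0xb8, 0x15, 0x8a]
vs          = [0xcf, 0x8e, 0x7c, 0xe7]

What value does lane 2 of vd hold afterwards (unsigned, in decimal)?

VLMAX = VLEN×LMUL/SEW = 128×1/4/8 = 4
vl = min(AVL, VLMAX) = min(2, 4) = 2
lane  0: add(0x0f,0xcf) ⇒ 0xde
lane  1: add(0xb8,0x8e) ⇒ 0x46
lane  2: tail/keep ⇒ 0x15
lane  3: tail/keep ⇒ 0x8a

vd[2] = 21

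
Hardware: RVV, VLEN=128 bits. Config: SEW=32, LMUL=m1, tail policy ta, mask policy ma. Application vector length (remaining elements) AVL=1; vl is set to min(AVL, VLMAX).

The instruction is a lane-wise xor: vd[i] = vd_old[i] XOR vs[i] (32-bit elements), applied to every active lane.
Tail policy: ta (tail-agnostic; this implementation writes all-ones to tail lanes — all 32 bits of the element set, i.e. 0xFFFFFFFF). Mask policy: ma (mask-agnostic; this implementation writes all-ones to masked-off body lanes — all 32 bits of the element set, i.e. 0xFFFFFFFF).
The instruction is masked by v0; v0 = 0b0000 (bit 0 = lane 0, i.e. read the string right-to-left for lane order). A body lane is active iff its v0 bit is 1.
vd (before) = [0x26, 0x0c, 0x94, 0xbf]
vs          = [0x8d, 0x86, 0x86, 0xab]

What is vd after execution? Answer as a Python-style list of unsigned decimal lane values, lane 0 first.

vd = [4294967295, 4294967295, 4294967295, 4294967295]

VLMAX = (128 × 1) / 32 = 4 lanes
vl ← min(1, 4) = 1
[0] mask-off/ones = 0xffffffff
[1] tail/ones = 0xffffffff
[2] tail/ones = 0xffffffff
[3] tail/ones = 0xffffffff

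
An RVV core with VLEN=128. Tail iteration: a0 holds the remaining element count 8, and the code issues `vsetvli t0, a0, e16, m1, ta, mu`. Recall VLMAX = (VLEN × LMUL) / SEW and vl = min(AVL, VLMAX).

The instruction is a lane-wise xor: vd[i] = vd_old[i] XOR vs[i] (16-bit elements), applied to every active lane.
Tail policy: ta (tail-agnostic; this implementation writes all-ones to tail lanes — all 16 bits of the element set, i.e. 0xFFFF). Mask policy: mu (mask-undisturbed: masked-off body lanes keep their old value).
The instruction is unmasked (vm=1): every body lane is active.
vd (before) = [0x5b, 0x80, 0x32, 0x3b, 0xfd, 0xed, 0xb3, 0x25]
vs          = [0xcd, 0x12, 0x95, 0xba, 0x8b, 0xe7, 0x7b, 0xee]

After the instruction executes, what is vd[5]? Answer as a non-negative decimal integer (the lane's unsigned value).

vd[5] = 10

lanes per group: 128·1/16 = 8
vl ← min(8, 8) = 8
vd[0] xor(0x5b,0xcd) -> 0x96
vd[1] xor(0x80,0x12) -> 0x92
vd[2] xor(0x32,0x95) -> 0xa7
vd[3] xor(0x3b,0xba) -> 0x81
vd[4] xor(0xfd,0x8b) -> 0x76
vd[5] xor(0xed,0xe7) -> 0x0a
vd[6] xor(0xb3,0x7b) -> 0xc8
vd[7] xor(0x25,0xee) -> 0xcb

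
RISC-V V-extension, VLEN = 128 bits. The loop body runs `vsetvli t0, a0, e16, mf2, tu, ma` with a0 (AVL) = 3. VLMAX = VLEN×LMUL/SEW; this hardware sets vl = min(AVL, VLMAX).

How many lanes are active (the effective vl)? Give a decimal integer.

VLMAX = (128 × 1/2) / 16 = 4 lanes
vl ← min(3, 4) = 3

vl = 3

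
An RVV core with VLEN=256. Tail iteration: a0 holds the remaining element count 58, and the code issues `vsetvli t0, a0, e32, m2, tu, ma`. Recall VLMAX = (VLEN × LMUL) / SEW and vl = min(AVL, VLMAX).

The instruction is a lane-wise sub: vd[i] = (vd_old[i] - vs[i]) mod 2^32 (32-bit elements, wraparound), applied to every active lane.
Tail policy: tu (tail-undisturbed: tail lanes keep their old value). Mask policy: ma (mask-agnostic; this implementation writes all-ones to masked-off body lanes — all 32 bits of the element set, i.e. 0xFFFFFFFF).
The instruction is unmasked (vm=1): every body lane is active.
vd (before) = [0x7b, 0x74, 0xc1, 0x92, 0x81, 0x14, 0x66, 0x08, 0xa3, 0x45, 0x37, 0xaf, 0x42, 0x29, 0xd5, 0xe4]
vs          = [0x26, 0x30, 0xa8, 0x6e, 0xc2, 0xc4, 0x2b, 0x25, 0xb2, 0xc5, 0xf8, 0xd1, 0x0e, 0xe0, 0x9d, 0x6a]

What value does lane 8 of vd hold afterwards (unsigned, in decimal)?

vd[8] = 4294967281

VLMAX = VLEN×LMUL/SEW = 256×2/32 = 16
vl = min(AVL, VLMAX) = min(58, 16) = 16
vd[0] sub(0x7b,0x26) -> 0x55
vd[1] sub(0x74,0x30) -> 0x44
vd[2] sub(0xc1,0xa8) -> 0x19
vd[3] sub(0x92,0x6e) -> 0x24
vd[4] sub(0x81,0xc2) -> 0xffffffbf
vd[5] sub(0x14,0xc4) -> 0xffffff50
vd[6] sub(0x66,0x2b) -> 0x3b
vd[7] sub(0x08,0x25) -> 0xffffffe3
vd[8] sub(0xa3,0xb2) -> 0xfffffff1
vd[9] sub(0x45,0xc5) -> 0xffffff80
vd[10] sub(0x37,0xf8) -> 0xffffff3f
vd[11] sub(0xaf,0xd1) -> 0xffffffde
vd[12] sub(0x42,0x0e) -> 0x34
vd[13] sub(0x29,0xe0) -> 0xffffff49
vd[14] sub(0xd5,0x9d) -> 0x38
vd[15] sub(0xe4,0x6a) -> 0x7a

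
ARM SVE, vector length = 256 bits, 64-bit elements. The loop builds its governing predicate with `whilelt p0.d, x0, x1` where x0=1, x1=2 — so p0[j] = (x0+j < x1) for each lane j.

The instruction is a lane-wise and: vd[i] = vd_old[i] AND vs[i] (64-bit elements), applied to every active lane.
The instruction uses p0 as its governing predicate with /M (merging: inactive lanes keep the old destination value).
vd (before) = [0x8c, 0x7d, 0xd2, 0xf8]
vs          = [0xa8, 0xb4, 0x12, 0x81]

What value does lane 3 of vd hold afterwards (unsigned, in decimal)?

vd[3] = 248

register lanes = 256/64 = 4
p0[j] = (1+j < 2); true for j=0..0 → 1 lanes set
[0] and(0x8c,0xa8) = 0x88
[1] tail/keep = 0x7d
[2] tail/keep = 0xd2
[3] tail/keep = 0xf8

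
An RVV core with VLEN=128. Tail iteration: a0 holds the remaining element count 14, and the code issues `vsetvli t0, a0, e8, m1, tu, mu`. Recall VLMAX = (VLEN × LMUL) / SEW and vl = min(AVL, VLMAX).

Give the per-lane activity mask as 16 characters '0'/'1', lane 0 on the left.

VLMAX = VLEN×LMUL/SEW = 128×1/8 = 16
vl ← min(14, 16) = 14
bits (lane 0 leftmost): 1111111111111100

predicate = 1111111111111100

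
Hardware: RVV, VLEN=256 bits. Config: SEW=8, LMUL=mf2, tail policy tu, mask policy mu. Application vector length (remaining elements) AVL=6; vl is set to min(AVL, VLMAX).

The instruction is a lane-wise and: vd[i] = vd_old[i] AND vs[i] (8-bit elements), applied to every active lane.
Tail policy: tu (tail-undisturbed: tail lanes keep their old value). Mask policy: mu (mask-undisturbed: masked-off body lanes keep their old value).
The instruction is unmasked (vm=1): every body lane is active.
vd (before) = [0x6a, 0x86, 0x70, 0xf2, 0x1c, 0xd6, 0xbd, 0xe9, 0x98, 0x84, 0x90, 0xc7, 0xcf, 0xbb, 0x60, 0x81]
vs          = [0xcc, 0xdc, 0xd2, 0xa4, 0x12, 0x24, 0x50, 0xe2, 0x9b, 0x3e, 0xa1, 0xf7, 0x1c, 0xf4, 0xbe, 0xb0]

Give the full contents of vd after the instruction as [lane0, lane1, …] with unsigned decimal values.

vd = [72, 132, 80, 160, 16, 4, 189, 233, 152, 132, 144, 199, 207, 187, 96, 129]

VLMAX = (256 × 1/2) / 8 = 16 lanes
vl = min(AVL, VLMAX) = min(6, 16) = 6
lane  0: and(0x6a,0xcc) ⇒ 0x48
lane  1: and(0x86,0xdc) ⇒ 0x84
lane  2: and(0x70,0xd2) ⇒ 0x50
lane  3: and(0xf2,0xa4) ⇒ 0xa0
lane  4: and(0x1c,0x12) ⇒ 0x10
lane  5: and(0xd6,0x24) ⇒ 0x04
lane  6: tail/keep ⇒ 0xbd
lane  7: tail/keep ⇒ 0xe9
lane  8: tail/keep ⇒ 0x98
lane  9: tail/keep ⇒ 0x84
lane 10: tail/keep ⇒ 0x90
lane 11: tail/keep ⇒ 0xc7
lane 12: tail/keep ⇒ 0xcf
lane 13: tail/keep ⇒ 0xbb
lane 14: tail/keep ⇒ 0x60
lane 15: tail/keep ⇒ 0x81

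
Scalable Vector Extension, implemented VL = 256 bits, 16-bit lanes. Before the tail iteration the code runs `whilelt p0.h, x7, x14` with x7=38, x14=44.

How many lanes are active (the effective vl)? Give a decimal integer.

lane count: 256 div 16 = 16
p0[j] = (38+j < 44); true for j=0..5 → 6 lanes set

vl = 6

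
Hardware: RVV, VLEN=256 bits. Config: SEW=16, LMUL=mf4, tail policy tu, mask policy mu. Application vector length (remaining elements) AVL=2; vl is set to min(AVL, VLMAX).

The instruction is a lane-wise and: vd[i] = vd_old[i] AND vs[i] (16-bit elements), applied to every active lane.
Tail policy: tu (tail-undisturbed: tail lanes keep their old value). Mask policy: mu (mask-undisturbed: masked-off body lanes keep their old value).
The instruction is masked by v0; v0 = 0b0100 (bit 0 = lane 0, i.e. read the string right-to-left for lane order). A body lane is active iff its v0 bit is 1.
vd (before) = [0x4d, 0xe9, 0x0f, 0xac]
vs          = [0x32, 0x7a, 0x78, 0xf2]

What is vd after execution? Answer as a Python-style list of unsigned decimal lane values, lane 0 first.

vd = [77, 233, 15, 172]

lanes per group: 256·1/4/16 = 4
vl = min(AVL, VLMAX) = min(2, 4) = 2
  i=0: mask-off/keep → 77
  i=1: mask-off/keep → 233
  i=2: tail/keep → 15
  i=3: tail/keep → 172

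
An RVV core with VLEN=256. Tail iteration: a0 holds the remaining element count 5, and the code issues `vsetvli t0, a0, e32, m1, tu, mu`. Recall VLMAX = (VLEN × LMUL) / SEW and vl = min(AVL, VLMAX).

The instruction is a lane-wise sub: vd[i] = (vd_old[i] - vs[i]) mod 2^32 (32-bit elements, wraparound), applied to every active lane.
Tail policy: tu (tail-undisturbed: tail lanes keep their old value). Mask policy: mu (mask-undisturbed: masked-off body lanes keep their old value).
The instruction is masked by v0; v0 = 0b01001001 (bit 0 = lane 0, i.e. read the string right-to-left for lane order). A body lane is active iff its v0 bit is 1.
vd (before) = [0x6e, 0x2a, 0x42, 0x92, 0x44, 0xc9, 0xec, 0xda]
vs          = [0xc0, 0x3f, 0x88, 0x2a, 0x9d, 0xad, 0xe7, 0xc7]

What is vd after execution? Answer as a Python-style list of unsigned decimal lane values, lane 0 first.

VLMAX = VLEN×LMUL/SEW = 256×1/32 = 8
vl ← min(5, 8) = 5
vd[0] sub(0x6e,0xc0) -> 0xffffffae
vd[1] mask-off/keep -> 0x2a
vd[2] mask-off/keep -> 0x42
vd[3] sub(0x92,0x2a) -> 0x68
vd[4] mask-off/keep -> 0x44
vd[5] tail/keep -> 0xc9
vd[6] tail/keep -> 0xec
vd[7] tail/keep -> 0xda

vd = [4294967214, 42, 66, 104, 68, 201, 236, 218]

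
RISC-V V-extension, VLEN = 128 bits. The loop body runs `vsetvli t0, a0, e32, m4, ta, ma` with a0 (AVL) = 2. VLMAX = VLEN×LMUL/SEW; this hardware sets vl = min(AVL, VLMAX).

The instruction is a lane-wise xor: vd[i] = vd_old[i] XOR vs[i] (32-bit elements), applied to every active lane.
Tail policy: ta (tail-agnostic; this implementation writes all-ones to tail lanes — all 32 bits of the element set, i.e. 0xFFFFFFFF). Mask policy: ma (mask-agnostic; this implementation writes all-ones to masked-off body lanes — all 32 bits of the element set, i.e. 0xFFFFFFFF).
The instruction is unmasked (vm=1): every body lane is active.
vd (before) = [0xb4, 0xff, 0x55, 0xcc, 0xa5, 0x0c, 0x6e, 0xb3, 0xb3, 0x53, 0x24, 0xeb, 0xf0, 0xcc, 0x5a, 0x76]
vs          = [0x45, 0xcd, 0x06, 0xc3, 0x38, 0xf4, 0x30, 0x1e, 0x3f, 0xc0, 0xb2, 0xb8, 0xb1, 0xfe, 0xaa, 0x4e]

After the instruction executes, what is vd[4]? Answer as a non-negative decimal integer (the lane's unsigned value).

VLMAX = VLEN×LMUL/SEW = 128×4/32 = 16
AVL=2 ≤ VLMAX=16, so vl = 2
  i=0: xor(0xb4,0x45) → 241
  i=1: xor(0xff,0xcd) → 50
  i=2: tail/ones → 4294967295
  i=3: tail/ones → 4294967295
  i=4: tail/ones → 4294967295
  i=5: tail/ones → 4294967295
  i=6: tail/ones → 4294967295
  i=7: tail/ones → 4294967295
  i=8: tail/ones → 4294967295
  i=9: tail/ones → 4294967295
  i=10: tail/ones → 4294967295
  i=11: tail/ones → 4294967295
  i=12: tail/ones → 4294967295
  i=13: tail/ones → 4294967295
  i=14: tail/ones → 4294967295
  i=15: tail/ones → 4294967295

vd[4] = 4294967295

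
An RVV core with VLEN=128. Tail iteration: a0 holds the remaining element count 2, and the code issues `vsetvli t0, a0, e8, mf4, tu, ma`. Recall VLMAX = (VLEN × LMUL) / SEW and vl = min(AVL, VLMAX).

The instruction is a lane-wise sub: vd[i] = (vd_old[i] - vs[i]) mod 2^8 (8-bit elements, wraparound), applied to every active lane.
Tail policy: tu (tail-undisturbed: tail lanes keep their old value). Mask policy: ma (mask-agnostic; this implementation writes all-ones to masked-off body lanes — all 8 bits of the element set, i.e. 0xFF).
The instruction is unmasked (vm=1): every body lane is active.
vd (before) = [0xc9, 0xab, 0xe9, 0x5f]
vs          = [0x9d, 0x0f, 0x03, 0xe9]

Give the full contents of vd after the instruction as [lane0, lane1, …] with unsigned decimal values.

VLMAX = (128 × 1/4) / 8 = 4 lanes
AVL=2 ≤ VLMAX=4, so vl = 2
vd[0] sub(0xc9,0x9d) -> 0x2c
vd[1] sub(0xab,0x0f) -> 0x9c
vd[2] tail/keep -> 0xe9
vd[3] tail/keep -> 0x5f

vd = [44, 156, 233, 95]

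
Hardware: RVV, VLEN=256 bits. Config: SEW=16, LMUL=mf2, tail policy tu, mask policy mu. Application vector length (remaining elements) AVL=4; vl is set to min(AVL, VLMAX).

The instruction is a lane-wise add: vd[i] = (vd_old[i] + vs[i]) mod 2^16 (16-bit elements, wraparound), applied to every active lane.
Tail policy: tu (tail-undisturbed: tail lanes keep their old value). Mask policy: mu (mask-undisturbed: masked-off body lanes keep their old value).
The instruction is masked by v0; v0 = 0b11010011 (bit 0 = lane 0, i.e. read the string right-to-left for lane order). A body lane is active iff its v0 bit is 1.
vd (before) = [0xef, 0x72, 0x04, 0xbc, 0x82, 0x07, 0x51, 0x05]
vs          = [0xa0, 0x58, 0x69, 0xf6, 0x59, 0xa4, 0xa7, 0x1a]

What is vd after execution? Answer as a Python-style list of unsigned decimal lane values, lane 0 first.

lanes per group: 256·1/2/16 = 8
vl ← min(4, 8) = 4
  i=0: add(0xef,0xa0) → 399
  i=1: add(0x72,0x58) → 202
  i=2: mask-off/keep → 4
  i=3: mask-off/keep → 188
  i=4: tail/keep → 130
  i=5: tail/keep → 7
  i=6: tail/keep → 81
  i=7: tail/keep → 5

vd = [399, 202, 4, 188, 130, 7, 81, 5]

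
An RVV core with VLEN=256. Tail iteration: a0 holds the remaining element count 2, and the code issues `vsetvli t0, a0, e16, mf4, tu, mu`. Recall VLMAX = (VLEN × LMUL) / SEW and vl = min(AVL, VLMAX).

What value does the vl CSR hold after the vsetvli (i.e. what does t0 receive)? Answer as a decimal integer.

lanes per group: 256·1/4/16 = 4
vl ← min(2, 4) = 2

vl = 2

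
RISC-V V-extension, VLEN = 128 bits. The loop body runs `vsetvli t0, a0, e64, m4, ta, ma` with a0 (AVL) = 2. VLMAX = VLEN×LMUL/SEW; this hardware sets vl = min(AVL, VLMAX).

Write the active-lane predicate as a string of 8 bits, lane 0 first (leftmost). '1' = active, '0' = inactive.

VLMAX = (128 × 4) / 64 = 8 lanes
vl ← min(2, 8) = 2
bits (lane 0 leftmost): 11000000

predicate = 11000000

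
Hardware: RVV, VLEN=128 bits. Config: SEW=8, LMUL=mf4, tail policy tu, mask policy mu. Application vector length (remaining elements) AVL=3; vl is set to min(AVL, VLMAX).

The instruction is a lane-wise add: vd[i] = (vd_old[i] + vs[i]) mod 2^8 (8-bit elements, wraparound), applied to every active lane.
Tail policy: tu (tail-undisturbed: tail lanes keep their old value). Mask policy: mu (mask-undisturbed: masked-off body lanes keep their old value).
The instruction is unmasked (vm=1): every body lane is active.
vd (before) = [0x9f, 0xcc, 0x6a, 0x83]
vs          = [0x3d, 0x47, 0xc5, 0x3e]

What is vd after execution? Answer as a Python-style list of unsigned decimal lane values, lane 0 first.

vd = [220, 19, 47, 131]

lanes per group: 128·1/4/8 = 4
AVL=3 ≤ VLMAX=4, so vl = 3
[0] add(0x9f,0x3d) = 0xdc
[1] add(0xcc,0x47) = 0x13
[2] add(0x6a,0xc5) = 0x2f
[3] tail/keep = 0x83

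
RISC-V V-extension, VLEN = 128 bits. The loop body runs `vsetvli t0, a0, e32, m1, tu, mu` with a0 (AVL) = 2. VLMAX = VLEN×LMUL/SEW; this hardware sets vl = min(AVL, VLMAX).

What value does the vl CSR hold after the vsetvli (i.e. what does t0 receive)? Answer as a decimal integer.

VLMAX = (128 × 1) / 32 = 4 lanes
vl ← min(2, 4) = 2

vl = 2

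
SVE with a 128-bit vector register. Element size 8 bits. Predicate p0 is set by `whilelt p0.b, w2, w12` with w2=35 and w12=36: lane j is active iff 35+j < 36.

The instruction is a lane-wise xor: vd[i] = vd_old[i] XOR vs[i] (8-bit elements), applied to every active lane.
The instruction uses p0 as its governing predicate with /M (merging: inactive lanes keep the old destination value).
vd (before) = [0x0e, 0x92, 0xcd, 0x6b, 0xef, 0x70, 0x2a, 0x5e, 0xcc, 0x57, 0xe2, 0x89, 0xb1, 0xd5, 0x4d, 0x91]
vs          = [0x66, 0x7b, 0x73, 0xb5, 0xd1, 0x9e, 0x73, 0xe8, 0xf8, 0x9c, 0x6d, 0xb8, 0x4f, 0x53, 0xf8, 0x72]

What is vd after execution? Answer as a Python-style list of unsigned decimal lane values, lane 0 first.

lane count: 128 div 8 = 16
active while 35+j < 36, i.e. j ∈ [0,1) capped at 16 ⇒ 1
[0] xor(0x0e,0x66) = 0x68
[1] tail/keep = 0x92
[2] tail/keep = 0xcd
[3] tail/keep = 0x6b
[4] tail/keep = 0xef
[5] tail/keep = 0x70
[6] tail/keep = 0x2a
[7] tail/keep = 0x5e
[8] tail/keep = 0xcc
[9] tail/keep = 0x57
[10] tail/keep = 0xe2
[11] tail/keep = 0x89
[12] tail/keep = 0xb1
[13] tail/keep = 0xd5
[14] tail/keep = 0x4d
[15] tail/keep = 0x91

vd = [104, 146, 205, 107, 239, 112, 42, 94, 204, 87, 226, 137, 177, 213, 77, 145]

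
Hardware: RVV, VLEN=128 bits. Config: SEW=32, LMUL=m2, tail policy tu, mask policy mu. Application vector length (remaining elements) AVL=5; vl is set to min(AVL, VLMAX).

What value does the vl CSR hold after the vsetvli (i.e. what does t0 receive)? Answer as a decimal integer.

vl = 5

VLMAX = VLEN×LMUL/SEW = 128×2/32 = 8
vl ← min(5, 8) = 5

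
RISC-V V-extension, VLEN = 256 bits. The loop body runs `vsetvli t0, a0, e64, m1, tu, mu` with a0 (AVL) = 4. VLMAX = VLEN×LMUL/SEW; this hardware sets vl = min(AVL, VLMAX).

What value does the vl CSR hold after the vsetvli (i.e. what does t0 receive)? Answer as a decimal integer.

vl = 4

VLMAX = (256 × 1) / 64 = 4 lanes
vl ← min(4, 4) = 4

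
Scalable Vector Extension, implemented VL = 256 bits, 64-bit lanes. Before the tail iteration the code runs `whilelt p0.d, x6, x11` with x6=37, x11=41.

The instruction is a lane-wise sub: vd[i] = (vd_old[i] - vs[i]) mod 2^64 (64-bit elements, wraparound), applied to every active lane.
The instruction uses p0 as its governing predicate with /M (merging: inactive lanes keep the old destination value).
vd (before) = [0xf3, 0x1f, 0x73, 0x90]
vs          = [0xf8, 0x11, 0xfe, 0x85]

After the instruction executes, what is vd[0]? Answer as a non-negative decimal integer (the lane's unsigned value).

vd[0] = 18446744073709551611

register lanes = 256/64 = 4
p0[j] = (37+j < 41); true for j=0..3 → 4 lanes set
lane  0: sub(0xf3,0xf8) ⇒ 0xfffffffffffffffb
lane  1: sub(0x1f,0x11) ⇒ 0x0e
lane  2: sub(0x73,0xfe) ⇒ 0xffffffffffffff75
lane  3: sub(0x90,0x85) ⇒ 0x0b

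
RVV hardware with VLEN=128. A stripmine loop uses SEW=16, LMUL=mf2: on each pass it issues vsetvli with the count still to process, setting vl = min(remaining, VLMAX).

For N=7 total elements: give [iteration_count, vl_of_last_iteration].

[iterations, last_vl] = [2, 3]

lanes per group: 128·1/2/16 = 4
7 elements at 4/iter → 2 passes, remainder 3 on the last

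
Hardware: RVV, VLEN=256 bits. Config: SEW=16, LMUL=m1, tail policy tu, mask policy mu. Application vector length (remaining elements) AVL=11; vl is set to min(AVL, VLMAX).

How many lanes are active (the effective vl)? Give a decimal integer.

vl = 11

VLMAX = (256 × 1) / 16 = 16 lanes
AVL=11 ≤ VLMAX=16, so vl = 11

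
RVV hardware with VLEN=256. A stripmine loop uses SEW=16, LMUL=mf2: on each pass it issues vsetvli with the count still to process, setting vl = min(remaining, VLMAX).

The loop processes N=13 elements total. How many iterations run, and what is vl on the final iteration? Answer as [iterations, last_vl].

VLMAX = (256 × 1/2) / 16 = 8 lanes
13 elements at 8/iter → 2 passes, remainder 5 on the last

[iterations, last_vl] = [2, 5]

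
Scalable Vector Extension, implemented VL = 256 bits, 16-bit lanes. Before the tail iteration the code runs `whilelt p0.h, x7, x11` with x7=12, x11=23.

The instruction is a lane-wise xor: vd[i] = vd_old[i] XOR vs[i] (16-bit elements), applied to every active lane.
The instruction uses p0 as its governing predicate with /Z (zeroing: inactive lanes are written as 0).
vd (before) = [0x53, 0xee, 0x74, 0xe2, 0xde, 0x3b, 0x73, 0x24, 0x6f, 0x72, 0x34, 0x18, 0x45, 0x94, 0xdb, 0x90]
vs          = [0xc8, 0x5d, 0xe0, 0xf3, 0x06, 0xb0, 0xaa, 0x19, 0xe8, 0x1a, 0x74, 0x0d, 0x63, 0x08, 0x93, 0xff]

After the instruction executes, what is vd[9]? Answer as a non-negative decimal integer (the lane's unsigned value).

vd[9] = 104

lane count: 256 div 16 = 16
active while 12+j < 23, i.e. j ∈ [0,11) capped at 16 ⇒ 11
lane  0: xor(0x53,0xc8) ⇒ 0x9b
lane  1: xor(0xee,0x5d) ⇒ 0xb3
lane  2: xor(0x74,0xe0) ⇒ 0x94
lane  3: xor(0xe2,0xf3) ⇒ 0x11
lane  4: xor(0xde,0x06) ⇒ 0xd8
lane  5: xor(0x3b,0xb0) ⇒ 0x8b
lane  6: xor(0x73,0xaa) ⇒ 0xd9
lane  7: xor(0x24,0x19) ⇒ 0x3d
lane  8: xor(0x6f,0xe8) ⇒ 0x87
lane  9: xor(0x72,0x1a) ⇒ 0x68
lane 10: xor(0x34,0x74) ⇒ 0x40
lane 11: tail/zero ⇒ 0x00
lane 12: tail/zero ⇒ 0x00
lane 13: tail/zero ⇒ 0x00
lane 14: tail/zero ⇒ 0x00
lane 15: tail/zero ⇒ 0x00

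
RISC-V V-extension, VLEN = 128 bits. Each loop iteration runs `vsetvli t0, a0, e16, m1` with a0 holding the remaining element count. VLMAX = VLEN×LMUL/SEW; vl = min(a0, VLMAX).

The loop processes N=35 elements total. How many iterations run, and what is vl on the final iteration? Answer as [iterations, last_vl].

VLMAX = (128 × 1) / 16 = 8 lanes
N=35: ⌈35/8⌉ = 5 iters; last vl = 35 − 4×8 = 3

[iterations, last_vl] = [5, 3]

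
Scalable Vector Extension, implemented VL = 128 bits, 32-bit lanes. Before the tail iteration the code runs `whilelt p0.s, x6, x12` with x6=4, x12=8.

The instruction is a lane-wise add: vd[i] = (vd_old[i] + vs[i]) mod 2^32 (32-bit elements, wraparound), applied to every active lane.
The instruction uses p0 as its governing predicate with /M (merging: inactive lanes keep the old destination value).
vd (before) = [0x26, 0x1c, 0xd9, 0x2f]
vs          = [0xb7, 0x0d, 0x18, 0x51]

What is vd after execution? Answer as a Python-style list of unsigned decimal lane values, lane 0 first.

vd = [221, 41, 241, 128]

lane count: 128 div 32 = 4
active while 4+j < 8, i.e. j ∈ [0,4) capped at 4 ⇒ 4
  i=0: add(0x26,0xb7) → 221
  i=1: add(0x1c,0x0d) → 41
  i=2: add(0xd9,0x18) → 241
  i=3: add(0x2f,0x51) → 128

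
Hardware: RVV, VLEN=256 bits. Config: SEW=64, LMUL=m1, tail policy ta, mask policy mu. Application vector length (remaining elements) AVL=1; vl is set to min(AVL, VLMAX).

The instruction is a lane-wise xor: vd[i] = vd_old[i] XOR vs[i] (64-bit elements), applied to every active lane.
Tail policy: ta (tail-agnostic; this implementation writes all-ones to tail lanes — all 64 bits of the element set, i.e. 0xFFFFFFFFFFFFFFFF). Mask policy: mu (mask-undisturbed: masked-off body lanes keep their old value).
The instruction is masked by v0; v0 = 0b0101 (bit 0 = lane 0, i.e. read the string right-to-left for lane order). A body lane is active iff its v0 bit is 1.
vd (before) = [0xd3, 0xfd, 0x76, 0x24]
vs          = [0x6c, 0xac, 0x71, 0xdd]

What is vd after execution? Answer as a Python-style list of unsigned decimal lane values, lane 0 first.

lanes per group: 256·1/64 = 4
vl = min(AVL, VLMAX) = min(1, 4) = 1
lane  0: xor(0xd3,0x6c) ⇒ 0xbf
lane  1: tail/ones ⇒ 0xffffffffffffffff
lane  2: tail/ones ⇒ 0xffffffffffffffff
lane  3: tail/ones ⇒ 0xffffffffffffffff

vd = [191, 18446744073709551615, 18446744073709551615, 18446744073709551615]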